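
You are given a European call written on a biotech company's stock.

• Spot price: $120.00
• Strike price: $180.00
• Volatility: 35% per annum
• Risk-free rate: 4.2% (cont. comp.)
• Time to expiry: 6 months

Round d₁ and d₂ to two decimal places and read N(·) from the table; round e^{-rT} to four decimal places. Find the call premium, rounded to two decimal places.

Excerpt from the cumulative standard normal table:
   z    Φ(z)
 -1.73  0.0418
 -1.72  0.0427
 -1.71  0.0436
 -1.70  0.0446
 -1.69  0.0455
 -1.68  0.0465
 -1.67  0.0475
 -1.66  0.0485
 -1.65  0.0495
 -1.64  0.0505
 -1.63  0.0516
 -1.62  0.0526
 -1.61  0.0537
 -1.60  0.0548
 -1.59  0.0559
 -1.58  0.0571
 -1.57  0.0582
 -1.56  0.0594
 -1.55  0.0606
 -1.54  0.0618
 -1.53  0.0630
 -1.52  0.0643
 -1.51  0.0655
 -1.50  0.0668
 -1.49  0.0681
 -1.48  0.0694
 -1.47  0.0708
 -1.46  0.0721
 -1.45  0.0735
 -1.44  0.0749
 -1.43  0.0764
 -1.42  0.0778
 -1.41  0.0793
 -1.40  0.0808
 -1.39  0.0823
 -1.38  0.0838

$0.97

σ√T = 0.35 × 0.7071 = 0.2475
d₁ = [ln(120/180) + (0.042 + 0.35²/2)·0.5] / 0.2475 = [-0.4055 + 0.0516] / 0.2475 = -1.4297 ⇒ -1.43
d₂ = d₁ − σ√T = -1.4297 − 0.2475 = -1.6772 ⇒ -1.68
exp(−rT) = exp(−0.042·0.5) = 0.9792
C = 120·N(-1.43) − 180·0.9792·N(-1.68) = 120·0.0764 − 180·0.9792·0.0465 = 9.1680 − 8.1959 = 0.9721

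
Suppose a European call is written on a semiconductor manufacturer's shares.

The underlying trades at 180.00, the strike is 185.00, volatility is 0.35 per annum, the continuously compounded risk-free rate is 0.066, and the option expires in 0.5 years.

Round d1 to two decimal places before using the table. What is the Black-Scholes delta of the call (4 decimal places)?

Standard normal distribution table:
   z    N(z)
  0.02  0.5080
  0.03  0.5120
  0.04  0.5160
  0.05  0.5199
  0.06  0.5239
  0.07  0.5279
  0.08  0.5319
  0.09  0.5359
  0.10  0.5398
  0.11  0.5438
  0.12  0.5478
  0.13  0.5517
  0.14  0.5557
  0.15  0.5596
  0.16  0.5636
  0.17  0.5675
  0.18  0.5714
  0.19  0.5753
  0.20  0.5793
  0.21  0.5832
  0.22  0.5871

T = 0.5;  σ√T = 0.2475
ln(S/K) + (r + σ²/2)T = ln(180/185) + (0.066 + 0.35²/2)·0.5 = -0.0274 + 0.0636 = 0.0362
d₁ = 0.0362 / 0.2475 = 0.1464 which rounds to 0.15
N(d₁) = N(0.15) = 0.5596
Δ_call = N(d₁) = 0.5596

0.5596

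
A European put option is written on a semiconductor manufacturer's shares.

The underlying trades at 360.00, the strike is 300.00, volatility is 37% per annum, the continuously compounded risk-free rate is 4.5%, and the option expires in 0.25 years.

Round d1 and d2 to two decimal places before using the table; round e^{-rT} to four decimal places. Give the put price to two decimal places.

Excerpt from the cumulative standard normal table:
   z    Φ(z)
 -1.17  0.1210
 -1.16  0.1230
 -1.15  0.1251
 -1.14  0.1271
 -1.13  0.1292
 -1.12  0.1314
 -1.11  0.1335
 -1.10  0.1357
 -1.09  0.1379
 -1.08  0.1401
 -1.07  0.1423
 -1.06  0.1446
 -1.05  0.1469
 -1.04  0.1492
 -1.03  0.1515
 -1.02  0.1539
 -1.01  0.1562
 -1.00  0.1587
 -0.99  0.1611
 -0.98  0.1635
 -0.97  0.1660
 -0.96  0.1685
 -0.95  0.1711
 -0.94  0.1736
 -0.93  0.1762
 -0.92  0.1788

σ√T = 0.37·√0.25 = 0.1850
d₁ = [ln(360/300) + (0.045 + 0.37²/2)·0.25] / 0.1850 = [0.1823 + 0.0284] / 0.1850 = 1.1388 → 1.14
d₂ = d₁ − σ√T = 1.1388 − 0.1850 = 0.9538 → 0.95
exp(−rT) = exp(−0.045·0.25) = 0.9888
N(−d₂) = N(-0.95) = 0.1711;  N(−d₁) = N(-1.14) = 0.1271
P = 300·0.9888·0.1711 − 360·0.1271 = 50.7551 − 45.7560 = 4.9991

5.00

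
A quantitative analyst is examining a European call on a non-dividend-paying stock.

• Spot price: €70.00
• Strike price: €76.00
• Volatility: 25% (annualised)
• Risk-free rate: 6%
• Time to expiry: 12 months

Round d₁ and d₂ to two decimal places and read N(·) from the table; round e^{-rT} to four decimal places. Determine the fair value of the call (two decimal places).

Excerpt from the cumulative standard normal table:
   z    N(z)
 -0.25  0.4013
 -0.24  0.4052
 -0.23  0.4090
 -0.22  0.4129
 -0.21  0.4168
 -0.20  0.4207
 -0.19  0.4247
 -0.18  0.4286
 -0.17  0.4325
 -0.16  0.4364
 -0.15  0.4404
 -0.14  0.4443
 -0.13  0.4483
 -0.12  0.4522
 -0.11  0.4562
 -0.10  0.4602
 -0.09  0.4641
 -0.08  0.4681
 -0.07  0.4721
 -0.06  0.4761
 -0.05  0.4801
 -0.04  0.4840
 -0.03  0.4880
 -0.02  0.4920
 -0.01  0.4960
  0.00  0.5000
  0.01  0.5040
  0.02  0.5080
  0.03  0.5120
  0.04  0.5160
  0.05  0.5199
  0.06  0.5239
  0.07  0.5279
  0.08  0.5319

€6.29

T = 1;  σ√T = 0.2500
ln(S/K) + (r + σ²/2)T = ln(70/76) + (0.06 + 0.25²/2)·1 = -0.0822 + 0.0912 = 0.0090
d₁ = 0.0090 / 0.2500 = 0.0360 which rounds to 0.04
d₂ = d₁ − σ√T = 0.0360 − 0.2500 = -0.2140 which rounds to -0.21
exp(−rT) = exp(−0.06·1) = 0.9418
N(d₁) = N(0.04) = 0.5160;  N(d₂) = N(-0.21) = 0.4168
C = 70·0.5160 − 76·0.9418·0.4168 = 36.1200 − 29.8332 = 6.2868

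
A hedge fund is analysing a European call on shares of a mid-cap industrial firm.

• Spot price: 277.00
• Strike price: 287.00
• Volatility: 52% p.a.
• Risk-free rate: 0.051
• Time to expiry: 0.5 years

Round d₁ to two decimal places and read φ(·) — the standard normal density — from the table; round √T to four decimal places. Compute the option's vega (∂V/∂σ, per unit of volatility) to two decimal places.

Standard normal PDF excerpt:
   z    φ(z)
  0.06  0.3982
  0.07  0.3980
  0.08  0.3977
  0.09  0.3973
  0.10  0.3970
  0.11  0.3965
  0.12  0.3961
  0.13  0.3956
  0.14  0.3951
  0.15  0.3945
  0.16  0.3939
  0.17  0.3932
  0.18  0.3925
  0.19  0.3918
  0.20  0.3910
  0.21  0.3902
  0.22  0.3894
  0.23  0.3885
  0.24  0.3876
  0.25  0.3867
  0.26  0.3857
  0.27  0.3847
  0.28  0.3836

T = 0.5;  σ√T = 0.3677
d₁ = [ln(277/287) + (0.051 + 0.52²/2)·0.5] / 0.3677 = [-0.0355 + 0.0931] / 0.3677 = 0.1567 ≈ 0.16
√T = √0.5 = 0.7071
φ(d₁) = φ(0.16) = 0.3939
vega = S·φ(d₁)·√T = 277·0.3939·0.7071 = 77.1519
(Call and put vega coincide under Black-Scholes.)

77.15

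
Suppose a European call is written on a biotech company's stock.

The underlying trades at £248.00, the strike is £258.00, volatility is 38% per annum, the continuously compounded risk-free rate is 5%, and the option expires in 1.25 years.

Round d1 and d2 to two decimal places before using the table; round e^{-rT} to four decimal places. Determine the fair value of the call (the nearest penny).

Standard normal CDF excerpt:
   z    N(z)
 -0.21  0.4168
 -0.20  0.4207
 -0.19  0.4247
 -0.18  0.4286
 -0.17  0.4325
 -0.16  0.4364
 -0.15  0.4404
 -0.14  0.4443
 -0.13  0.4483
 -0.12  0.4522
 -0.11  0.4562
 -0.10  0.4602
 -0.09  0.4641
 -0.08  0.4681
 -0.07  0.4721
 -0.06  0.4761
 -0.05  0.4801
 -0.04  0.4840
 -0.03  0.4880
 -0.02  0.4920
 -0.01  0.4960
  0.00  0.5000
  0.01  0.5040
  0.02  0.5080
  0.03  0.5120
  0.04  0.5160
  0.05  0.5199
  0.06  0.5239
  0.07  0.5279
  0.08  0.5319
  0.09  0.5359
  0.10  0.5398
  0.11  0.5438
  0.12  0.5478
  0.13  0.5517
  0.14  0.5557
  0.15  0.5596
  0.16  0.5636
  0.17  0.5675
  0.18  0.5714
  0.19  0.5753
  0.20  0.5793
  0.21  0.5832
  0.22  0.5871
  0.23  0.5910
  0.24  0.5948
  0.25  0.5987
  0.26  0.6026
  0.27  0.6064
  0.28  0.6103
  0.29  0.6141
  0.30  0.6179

£44.62

T = 1.25;  σ√T = 0.4249
ln(S/K) + (r + σ²/2)T = ln(248/258) + (0.05 + 0.38²/2)·1.25 = -0.0395 + 0.1527 = 0.1132
d₁ = 0.1132 / 0.4249 = 0.2665 ≈ 0.27
d₂ = d₁ − σ√T = 0.2665 − 0.4249 = -0.1584 ≈ -0.16
exp(−rT) = exp(−0.05·1.25) = 0.9394
N(d₁) = N(0.27) = 0.6064;  N(d₂) = N(-0.16) = 0.4364
C = 248·0.6064 − 258·0.9394·0.4364 = 150.3872 − 105.7682 = 44.6190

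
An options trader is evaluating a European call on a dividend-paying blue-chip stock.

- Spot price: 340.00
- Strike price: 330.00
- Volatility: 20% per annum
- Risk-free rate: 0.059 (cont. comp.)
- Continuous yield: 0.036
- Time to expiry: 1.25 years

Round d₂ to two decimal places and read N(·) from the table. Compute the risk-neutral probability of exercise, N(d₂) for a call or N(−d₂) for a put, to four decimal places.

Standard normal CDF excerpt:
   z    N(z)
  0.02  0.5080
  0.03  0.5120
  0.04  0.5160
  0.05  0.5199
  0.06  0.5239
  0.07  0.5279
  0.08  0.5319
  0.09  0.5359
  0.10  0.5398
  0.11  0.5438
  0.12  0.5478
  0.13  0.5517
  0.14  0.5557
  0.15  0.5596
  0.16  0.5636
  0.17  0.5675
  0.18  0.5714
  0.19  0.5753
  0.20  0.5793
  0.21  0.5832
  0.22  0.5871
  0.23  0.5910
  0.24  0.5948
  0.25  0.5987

σ√T = 0.2·√1.25 = 0.2236
d₁ = [ln(340/330) + (0.059 − 0.036 + 0.2²/2)·1.25] / 0.2236 = [0.0299 + 0.0538] / 0.2236 = 0.3739 which rounds to 0.37
d₂ = d₁ − σ√T = 0.3739 − 0.2236 = 0.1503 which rounds to 0.15
Risk-neutral Pr[S_T > K] = N(d₂) = N(0.15) = 0.5596

0.5596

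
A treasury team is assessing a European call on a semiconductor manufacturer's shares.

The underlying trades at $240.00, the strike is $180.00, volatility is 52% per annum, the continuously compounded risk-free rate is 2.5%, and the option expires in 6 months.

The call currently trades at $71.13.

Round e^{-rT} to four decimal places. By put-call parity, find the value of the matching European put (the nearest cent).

e^(−rT) = e^(−0.025·0.5) = 0.9876
Put-call parity: C − P = S − K·e^(−rT) = 240 − 180·0.9876 = 240 − 177.7680 = 62.2320
P = C − (C − P) = 71.13 − (62.2320) = 8.8980

$8.90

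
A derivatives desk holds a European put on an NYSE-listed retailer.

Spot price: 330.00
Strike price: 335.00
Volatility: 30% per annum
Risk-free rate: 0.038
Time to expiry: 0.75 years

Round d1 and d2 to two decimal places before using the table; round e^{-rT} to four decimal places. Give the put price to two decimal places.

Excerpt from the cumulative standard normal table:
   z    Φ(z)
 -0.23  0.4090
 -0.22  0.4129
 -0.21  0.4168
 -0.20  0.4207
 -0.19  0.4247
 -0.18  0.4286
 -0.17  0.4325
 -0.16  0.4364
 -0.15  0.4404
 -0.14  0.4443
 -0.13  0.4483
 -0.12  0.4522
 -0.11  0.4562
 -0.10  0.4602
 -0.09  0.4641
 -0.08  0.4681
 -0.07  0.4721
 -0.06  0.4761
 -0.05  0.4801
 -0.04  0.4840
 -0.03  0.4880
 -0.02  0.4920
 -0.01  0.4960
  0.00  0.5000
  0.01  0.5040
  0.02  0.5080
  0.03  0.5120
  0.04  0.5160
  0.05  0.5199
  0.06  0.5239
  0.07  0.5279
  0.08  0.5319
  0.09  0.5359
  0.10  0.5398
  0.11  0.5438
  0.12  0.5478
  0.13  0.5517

σ√T = 0.3 × 0.8660 = 0.2598
ln(S/K) + (r + σ²/2)T = ln(330/335) + (0.038 + 0.3²/2)·0.75 = -0.0150 + 0.0622 = 0.0472
d₁ = 0.0472 / 0.2598 = 0.1817 which rounds to 0.18
d₂ = d₁ − σ√T = 0.1817 − 0.2598 = -0.0781 which rounds to -0.08
e^(−rT) = e^(−0.038·0.75) = 0.9719
N(−d₂) = N(0.08) = 0.5319;  N(−d₁) = N(-0.18) = 0.4286
P = 335·0.9719·0.5319 − 330·0.4286 = 173.1795 − 141.4380 = 31.7415

31.74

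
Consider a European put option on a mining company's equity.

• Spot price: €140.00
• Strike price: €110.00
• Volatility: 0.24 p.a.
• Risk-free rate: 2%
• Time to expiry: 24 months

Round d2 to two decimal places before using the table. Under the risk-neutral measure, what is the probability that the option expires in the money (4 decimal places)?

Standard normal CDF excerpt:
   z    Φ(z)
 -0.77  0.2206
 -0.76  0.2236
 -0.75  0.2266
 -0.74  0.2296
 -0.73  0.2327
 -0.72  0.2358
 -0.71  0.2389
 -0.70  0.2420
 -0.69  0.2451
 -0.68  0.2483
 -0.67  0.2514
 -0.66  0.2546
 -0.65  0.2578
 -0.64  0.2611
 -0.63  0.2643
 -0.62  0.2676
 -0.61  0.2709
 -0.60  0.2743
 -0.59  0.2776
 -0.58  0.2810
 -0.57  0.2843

0.2546

T = 2;  σ√T = 0.3394
d₁ = [ln(140/110) + (0.02 + 0.24²/2)·2] / 0.3394 = [0.2412 + 0.0976] / 0.3394 = 0.9981 ≈ 1.00
d₂ = d₁ − σ√T = 0.9981 − 0.3394 = 0.6587 ≈ 0.66
Risk-neutral Pr[S_T < K] = N(−d₂) = N(-0.66) = 0.2546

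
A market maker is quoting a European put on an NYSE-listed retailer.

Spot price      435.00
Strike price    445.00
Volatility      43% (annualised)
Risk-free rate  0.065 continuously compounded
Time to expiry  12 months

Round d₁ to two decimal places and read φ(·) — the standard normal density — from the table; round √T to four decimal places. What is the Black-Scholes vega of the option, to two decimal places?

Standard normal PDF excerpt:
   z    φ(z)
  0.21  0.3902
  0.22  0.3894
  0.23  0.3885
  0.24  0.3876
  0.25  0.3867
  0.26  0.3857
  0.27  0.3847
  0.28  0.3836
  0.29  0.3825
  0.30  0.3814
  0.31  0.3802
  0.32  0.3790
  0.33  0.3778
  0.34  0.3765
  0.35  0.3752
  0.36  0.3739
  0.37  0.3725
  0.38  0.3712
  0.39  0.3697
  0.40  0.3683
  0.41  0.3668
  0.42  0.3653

165.39

σ√T = 0.43·√1 = 0.4300
d₁ = [ln(435/445) + (0.065 + 0.43²/2)·1] / 0.4300 = [-0.0227 + 0.1574] / 0.4300 = 0.3133 ⇒ 0.31
√T = √1 = 1.0000
φ(d₁) = φ(0.31) = 0.3802
vega = S·φ(d₁)·√T = 435·0.3802·1.0000 = 165.3870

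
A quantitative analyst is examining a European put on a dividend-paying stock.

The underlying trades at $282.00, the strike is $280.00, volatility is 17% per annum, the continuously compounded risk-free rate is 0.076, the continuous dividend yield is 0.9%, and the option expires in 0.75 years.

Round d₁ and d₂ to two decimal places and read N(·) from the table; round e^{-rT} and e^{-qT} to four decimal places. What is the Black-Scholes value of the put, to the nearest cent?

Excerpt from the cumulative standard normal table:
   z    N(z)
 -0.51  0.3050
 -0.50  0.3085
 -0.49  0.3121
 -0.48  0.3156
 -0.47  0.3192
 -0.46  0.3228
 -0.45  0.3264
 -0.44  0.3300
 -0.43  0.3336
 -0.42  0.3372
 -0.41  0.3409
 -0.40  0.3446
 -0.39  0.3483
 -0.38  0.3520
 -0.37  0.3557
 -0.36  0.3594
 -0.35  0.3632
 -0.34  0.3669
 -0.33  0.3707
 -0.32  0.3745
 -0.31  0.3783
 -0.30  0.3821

$8.63

T = 0.75;  σ√T = 0.1472
d₁ = [ln(282/280) + (0.076 − 0.009 + 0.17²/2)·0.75] / 0.1472 = [0.0071 + 0.0611] / 0.1472 = 0.4633 ≈ 0.46
d₂ = d₁ − σ√T = 0.4633 − 0.1472 = 0.3160 ≈ 0.32
e^(−qT) = e^(−0.009·0.75) = 0.9933;  e^(−rT) = e^(−0.076·0.75) = 0.9446
N(−d₂) = N(-0.32) = 0.3745;  N(−d₁) = N(-0.46) = 0.3228
P = 280·0.9446·0.3745 − 282·0.9933·0.3228 = 99.0508 − 90.4197 = 8.6311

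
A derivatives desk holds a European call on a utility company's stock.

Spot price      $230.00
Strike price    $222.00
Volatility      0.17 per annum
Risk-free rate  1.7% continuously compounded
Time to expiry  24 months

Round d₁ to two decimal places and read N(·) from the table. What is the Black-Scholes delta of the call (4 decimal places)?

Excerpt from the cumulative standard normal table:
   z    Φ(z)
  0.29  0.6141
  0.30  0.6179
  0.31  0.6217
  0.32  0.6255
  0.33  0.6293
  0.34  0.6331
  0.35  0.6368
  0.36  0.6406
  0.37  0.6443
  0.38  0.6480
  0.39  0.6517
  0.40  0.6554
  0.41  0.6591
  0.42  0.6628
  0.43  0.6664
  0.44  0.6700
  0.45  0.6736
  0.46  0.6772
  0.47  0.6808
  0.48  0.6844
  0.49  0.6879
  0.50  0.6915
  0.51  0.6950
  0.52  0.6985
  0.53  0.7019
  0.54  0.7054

0.6591

T = 2;  σ√T = 0.2404
d₁ = [ln(230/222) + (0.017 + 0.17²/2)·2] / 0.2404 = [0.0354 + 0.0629] / 0.2404 = 0.4089 ⇒ 0.41
N(d₁) = N(0.41) = 0.6591
Δ_call = N(d₁) = 0.6591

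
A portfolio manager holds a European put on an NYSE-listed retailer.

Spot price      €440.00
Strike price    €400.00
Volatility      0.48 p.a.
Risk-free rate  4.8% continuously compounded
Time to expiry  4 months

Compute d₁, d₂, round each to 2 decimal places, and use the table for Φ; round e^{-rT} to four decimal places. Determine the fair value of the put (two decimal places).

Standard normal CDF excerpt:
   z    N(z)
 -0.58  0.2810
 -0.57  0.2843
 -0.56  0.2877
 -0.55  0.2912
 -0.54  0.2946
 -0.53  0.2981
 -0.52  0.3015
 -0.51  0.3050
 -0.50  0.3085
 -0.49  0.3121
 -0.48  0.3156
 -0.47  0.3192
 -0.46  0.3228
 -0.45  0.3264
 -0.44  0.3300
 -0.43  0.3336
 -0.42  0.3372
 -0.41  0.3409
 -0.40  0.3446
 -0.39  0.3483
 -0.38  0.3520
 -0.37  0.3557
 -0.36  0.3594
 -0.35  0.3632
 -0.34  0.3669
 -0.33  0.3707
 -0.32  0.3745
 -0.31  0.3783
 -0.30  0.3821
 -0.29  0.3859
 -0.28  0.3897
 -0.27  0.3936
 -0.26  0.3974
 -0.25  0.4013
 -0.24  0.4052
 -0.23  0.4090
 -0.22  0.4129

€26.81

σ√T = 0.48·√0.3333 = 0.2771
d₁ = [ln(440/400) + (0.048 + ½·0.48²)·0.3333] / (σ√T) = (0.0953 + 0.0544) / 0.2771 = 0.5402 ≈ 0.54
d₂ = 0.5402 − 0.2771 = 0.2631 ≈ 0.26
exp(−rT) = exp(−0.048·0.3333) = 0.9841
P = 400·0.9841·N(-0.26) − 440·N(-0.54) = 400·0.9841·0.3974 − 440·0.2946 = 156.4325 − 129.6240 = 26.8085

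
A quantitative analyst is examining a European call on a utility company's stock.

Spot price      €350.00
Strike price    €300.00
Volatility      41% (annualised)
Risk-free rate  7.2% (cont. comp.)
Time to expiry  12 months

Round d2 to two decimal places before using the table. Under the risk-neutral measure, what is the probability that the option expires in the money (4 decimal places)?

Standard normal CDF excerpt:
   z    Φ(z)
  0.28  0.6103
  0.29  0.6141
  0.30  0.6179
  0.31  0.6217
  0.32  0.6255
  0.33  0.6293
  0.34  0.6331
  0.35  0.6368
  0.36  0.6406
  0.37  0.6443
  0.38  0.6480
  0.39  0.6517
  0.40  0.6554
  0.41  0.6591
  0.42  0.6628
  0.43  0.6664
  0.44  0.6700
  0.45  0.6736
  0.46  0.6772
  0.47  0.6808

σ√T = 0.41·√1 = 0.4100
d₁ = [ln(350/300) + (0.072 + 0.41²/2)·1] / 0.4100 = [0.1542 + 0.1560] / 0.4100 = 0.7566 ≈ 0.76
d₂ = d₁ − σ√T = 0.7566 − 0.4100 = 0.3466 ≈ 0.35
Risk-neutral Pr[S_T > K] = N(d₂) = N(0.35) = 0.6368

0.6368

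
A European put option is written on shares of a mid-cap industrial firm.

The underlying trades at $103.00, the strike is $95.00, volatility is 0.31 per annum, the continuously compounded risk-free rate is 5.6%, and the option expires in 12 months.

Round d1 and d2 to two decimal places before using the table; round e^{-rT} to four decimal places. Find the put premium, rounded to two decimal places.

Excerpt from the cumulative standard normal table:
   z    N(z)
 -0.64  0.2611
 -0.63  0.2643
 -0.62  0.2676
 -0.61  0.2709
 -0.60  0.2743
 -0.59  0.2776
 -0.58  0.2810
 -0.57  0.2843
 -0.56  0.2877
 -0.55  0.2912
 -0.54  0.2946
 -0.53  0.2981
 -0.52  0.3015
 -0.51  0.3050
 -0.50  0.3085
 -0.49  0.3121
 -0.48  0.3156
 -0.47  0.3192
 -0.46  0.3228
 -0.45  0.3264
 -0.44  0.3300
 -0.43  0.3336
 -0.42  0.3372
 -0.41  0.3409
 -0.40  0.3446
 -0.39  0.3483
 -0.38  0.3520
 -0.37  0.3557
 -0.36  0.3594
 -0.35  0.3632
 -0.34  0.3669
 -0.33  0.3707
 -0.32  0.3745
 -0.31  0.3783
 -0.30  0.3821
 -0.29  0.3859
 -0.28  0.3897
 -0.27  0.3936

$6.41

σ√T = 0.31·√1 = 0.3100
d₁ = [ln(103/95) + (0.056 + 0.31²/2)·1] / 0.3100 = [0.0809 + 0.1041] / 0.3100 = 0.5965 → 0.60
d₂ = d₁ − σ√T = 0.5965 − 0.3100 = 0.2865 → 0.29
exp(−rT) = exp(−0.056·1) = 0.9455
P = 95·0.9455·N(-0.29) − 103·N(-0.60) = 95·0.9455·0.3859 − 103·0.2743 = 34.6625 − 28.2529 = 6.4096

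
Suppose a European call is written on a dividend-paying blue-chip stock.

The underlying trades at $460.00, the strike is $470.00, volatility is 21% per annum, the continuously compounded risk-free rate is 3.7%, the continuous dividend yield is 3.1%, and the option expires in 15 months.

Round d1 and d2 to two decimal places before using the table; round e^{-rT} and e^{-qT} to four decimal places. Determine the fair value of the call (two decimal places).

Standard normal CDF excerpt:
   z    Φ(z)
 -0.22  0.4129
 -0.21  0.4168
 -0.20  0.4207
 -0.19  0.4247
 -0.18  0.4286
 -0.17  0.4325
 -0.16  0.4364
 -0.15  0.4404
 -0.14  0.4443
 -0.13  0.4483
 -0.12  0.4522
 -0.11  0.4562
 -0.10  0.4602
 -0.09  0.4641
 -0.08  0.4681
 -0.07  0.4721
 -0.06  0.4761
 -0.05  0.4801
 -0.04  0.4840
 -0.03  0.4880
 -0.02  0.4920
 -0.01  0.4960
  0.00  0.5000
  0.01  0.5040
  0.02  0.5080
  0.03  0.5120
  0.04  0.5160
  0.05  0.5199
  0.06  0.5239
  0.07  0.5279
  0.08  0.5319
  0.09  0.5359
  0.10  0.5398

$39.50

σ√T = 0.21 × 1.1180 = 0.2348
d₁ = [ln(460/470) + (0.037 − 0.031 + 0.21²/2)·1.25] / 0.2348 = [-0.0215 + 0.0351] / 0.2348 = 0.0577 which rounds to 0.06
d₂ = d₁ − σ√T = 0.0577 − 0.2348 = -0.1770 which rounds to -0.18
exp(−qT) = exp(−0.031·1.25) = 0.9620;  exp(−rT) = exp(−0.037·1.25) = 0.9548
C = 460·0.9620·N(0.06) − 470·0.9548·N(-0.18) = 460·0.9620·0.5239 − 470·0.9548·0.4286 = 231.8362 − 192.3368 = 39.4994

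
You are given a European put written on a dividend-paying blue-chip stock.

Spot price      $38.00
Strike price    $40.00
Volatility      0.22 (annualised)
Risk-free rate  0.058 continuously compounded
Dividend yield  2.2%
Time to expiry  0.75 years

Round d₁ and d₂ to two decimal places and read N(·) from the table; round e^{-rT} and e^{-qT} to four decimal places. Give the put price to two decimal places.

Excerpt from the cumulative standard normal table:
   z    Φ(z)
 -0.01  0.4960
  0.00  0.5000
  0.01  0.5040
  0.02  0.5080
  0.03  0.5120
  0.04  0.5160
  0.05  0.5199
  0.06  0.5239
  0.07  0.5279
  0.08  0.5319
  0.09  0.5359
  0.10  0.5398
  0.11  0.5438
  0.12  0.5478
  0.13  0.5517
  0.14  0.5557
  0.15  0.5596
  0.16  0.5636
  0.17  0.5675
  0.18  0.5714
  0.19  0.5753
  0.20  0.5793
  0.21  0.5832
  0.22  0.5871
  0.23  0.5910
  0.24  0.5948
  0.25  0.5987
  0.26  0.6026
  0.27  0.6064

T = 0.75;  σ√T = 0.1905
d₁ = [ln(38/40) + (0.058 − 0.022 + ½·0.22²)·0.75] / (σ√T) = (-0.0513 + 0.0452) / 0.1905 = -0.0322 → -0.03
d₂ = -0.0322 − 0.1905 = -0.2228 → -0.22
exp(−qT) = exp(−0.022·0.75) = 0.9836;  exp(−rT) = exp(−0.058·0.75) = 0.9574
P = 40·0.9574·N(0.22) − 38·0.9836·N(0.03) = 40·0.9574·0.5871 − 38·0.9836·0.5120 = 22.4836 − 19.1369 = 3.3467

$3.35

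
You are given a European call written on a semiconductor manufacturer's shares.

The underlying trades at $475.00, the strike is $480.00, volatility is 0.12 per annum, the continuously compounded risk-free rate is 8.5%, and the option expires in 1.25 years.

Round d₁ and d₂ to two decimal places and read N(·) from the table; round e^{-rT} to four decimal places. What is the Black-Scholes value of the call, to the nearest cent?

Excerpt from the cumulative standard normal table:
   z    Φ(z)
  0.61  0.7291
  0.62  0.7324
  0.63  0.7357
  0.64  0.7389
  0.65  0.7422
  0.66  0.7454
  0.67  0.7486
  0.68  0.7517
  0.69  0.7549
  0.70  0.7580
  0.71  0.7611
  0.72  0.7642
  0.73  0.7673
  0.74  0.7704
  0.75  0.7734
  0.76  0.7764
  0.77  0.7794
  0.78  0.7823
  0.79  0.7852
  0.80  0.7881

$51.25

T = 1.25;  σ√T = 0.1342
ln(S/K) + (r + σ²/2)T = ln(475/480) + (0.085 + 0.12²/2)·1.25 = -0.0105 + 0.1153 = 0.1048
d₁ = 0.1048 / 0.1342 = 0.7810 which rounds to 0.78
d₂ = d₁ − σ√T = 0.7810 − 0.1342 = 0.6468 which rounds to 0.65
exp(−rT) = exp(−0.085·1.25) = 0.8992
C = 475·N(0.78) − 480·0.8992·N(0.65) = 475·0.7823 − 480·0.8992·0.7422 = 371.5925 − 320.3454 = 51.2471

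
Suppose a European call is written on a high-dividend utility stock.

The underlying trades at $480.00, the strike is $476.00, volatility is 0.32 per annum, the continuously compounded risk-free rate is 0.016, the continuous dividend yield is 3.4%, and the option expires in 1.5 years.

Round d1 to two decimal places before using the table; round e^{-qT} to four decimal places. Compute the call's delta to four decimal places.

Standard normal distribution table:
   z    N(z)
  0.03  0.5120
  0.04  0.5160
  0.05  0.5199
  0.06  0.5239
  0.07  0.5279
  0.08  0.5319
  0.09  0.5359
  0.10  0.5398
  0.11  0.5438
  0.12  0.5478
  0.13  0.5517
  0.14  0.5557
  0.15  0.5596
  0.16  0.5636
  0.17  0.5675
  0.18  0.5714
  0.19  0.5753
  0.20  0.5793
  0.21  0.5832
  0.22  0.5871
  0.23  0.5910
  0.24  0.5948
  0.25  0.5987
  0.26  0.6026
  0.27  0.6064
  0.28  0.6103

0.5318

T = 1.5;  σ√T = 0.3919
ln(S/K) + (r − q + σ²/2)T = ln(480/476) + (0.016 − 0.034 + 0.32²/2)·1.5 = 0.0084 + 0.0498 = 0.0582
d₁ = 0.0582 / 0.3919 = 0.1484 which rounds to 0.15
N(d₁) = N(0.15) = 0.5596
Δ_call = e^(−qT)·N(d₁) = 0.9503·0.5596 = 0.5318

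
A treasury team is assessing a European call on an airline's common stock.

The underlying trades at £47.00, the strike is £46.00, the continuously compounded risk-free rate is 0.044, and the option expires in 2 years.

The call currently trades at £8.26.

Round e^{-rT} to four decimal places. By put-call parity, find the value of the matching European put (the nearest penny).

e^(−rT) = e^(−0.044·2) = 0.9158
Put-call parity: C − P = S − K·e^(−rT) = 47 − 46·0.9158 = 47 − 42.1268 = 4.8732
P = C − (C − P) = 8.26 − (4.8732) = 3.3868

£3.39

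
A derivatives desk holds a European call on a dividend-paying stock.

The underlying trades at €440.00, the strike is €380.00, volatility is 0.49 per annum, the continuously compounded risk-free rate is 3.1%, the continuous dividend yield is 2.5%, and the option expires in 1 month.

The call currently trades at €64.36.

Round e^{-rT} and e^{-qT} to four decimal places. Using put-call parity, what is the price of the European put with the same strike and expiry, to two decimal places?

exp(−qT) = exp(−0.025·0.08333) = 0.9979;  exp(−rT) = exp(−0.031·0.08333) = 0.9974
Put-call parity: C − P = S·e^(−qT) − K·e^(−rT) = 440·0.9979 − 380·0.9974 = 439.0760 − 379.0120 = 60.0640
P = C − (C − P) = 64.36 − (60.0640) = 4.2960

€4.30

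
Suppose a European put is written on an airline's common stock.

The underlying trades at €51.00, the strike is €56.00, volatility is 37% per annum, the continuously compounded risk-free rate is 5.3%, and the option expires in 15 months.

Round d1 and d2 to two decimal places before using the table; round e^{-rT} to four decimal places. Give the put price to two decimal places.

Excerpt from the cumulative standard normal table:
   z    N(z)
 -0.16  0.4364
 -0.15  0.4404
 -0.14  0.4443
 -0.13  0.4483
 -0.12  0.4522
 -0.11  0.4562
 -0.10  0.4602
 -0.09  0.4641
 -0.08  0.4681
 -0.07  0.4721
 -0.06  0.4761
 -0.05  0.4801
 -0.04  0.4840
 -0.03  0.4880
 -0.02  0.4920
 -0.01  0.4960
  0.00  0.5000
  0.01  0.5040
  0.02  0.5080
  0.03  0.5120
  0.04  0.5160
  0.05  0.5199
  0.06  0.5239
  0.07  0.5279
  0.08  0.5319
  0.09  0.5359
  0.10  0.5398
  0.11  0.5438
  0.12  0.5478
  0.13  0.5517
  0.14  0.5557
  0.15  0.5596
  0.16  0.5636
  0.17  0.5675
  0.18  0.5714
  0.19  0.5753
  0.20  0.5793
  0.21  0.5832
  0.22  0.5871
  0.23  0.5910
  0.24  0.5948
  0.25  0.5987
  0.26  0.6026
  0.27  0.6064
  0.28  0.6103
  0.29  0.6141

σ√T = 0.37·√1.25 = 0.4137
ln(S/K) + (r + σ²/2)T = ln(51/56) + (0.053 + 0.37²/2)·1.25 = -0.0935 + 0.1518 = 0.0583
d₁ = 0.0583 / 0.4137 = 0.1409 → 0.14
d₂ = d₁ − σ√T = 0.1409 − 0.4137 = -0.2728 → -0.27
e^(−rT) = e^(−0.053·1.25) = 0.9359
N(−d₂) = N(0.27) = 0.6064;  N(−d₁) = N(-0.14) = 0.4443
P = 56·0.9359·0.6064 − 51·0.4443 = 31.7817 − 22.6593 = 9.1224

€9.12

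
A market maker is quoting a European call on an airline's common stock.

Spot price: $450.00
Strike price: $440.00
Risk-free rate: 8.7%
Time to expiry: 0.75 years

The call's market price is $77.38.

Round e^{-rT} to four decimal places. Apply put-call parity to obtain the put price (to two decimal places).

e^(−rT) = e^(−0.087·0.75) = 0.9368
Put-call parity: C − P = S − K·e^(−rT) = 450 − 440·0.9368 = 450 − 412.1920 = 37.8080
P = C − (C − P) = 77.38 − (37.8080) = 39.5720

$39.57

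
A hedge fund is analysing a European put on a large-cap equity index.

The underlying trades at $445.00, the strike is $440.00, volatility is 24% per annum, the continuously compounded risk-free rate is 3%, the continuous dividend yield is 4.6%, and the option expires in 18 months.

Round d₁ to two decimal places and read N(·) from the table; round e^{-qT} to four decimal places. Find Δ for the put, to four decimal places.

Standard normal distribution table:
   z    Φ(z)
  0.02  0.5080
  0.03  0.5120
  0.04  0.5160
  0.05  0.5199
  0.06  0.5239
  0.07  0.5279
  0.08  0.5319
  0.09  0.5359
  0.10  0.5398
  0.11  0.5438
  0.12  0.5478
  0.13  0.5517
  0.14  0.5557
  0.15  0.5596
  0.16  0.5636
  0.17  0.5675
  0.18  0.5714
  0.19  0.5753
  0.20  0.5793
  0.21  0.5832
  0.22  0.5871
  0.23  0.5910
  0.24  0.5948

-0.4295

σ√T = 0.24 × 1.2247 = 0.2939
d₁ = [ln(445/440) + (0.03 − 0.046 + ½·0.24²)·1.5] / (σ√T) = (0.0113 + 0.0192) / 0.2939 = 0.1038 ≈ 0.10
N(d₁) = N(0.10) = 0.5398
Δ_put = e^(−qT)·(N(d₁) − 1) = 0.9333·(0.5398 − 1) = -0.4295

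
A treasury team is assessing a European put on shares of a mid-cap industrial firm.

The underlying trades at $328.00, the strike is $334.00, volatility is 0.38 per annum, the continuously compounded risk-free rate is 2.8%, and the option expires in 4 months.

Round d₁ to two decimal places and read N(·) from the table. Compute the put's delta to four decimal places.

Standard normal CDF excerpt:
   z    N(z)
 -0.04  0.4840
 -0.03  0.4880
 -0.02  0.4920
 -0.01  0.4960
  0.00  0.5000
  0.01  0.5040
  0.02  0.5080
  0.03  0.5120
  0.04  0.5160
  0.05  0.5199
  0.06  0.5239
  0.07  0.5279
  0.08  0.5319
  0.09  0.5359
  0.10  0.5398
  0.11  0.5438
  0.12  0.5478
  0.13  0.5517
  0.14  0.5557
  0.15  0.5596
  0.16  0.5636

-0.4721

σ√T = 0.38 × 0.5774 = 0.2194
d₁ = [ln(328/334) + (0.028 + 0.38²/2)·0.3333] / 0.2194 = [-0.0181 + 0.0334] / 0.2194 = 0.0696 ⇒ 0.07
N(d₁) = N(0.07) = 0.5279
Δ_put = N(d₁) − 1 = 0.5279 − 1 = -0.4721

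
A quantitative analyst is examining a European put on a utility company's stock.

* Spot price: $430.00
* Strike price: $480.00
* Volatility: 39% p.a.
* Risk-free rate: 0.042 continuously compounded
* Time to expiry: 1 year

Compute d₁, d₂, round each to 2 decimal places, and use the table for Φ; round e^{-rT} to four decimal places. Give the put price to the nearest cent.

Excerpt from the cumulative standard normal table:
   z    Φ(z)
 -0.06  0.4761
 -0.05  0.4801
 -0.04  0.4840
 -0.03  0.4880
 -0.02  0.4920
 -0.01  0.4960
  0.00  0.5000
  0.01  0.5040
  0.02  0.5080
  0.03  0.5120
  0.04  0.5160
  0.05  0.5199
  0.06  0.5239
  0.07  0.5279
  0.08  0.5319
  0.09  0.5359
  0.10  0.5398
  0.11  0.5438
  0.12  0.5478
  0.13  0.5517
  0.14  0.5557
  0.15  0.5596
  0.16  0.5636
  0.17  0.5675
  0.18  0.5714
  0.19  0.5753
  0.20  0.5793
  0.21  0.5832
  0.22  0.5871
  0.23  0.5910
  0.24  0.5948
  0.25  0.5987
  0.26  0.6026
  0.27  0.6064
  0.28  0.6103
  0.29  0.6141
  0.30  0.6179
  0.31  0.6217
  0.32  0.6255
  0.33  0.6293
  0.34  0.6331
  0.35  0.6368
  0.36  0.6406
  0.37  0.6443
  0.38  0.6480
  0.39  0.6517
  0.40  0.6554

T = 1;  σ√T = 0.3900
d₁ = [ln(430/480) + (0.042 + 0.39²/2)·1] / 0.3900 = [-0.1100 + 0.1181] / 0.3900 = 0.0206 ≈ 0.02
d₂ = d₁ − σ√T = 0.0206 − 0.3900 = -0.3694 ≈ -0.37
exp(−rT) = exp(−0.042·1) = 0.9589
P = 480·0.9589·N(0.37) − 430·N(-0.02) = 480·0.9589·0.6443 − 430·0.4920 = 296.5532 − 211.5600 = 84.9932

$84.99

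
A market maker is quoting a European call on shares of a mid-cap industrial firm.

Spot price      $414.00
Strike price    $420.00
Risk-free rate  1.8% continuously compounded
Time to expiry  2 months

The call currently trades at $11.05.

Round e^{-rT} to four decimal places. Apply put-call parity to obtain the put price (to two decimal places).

e^(−rT) = e^(−0.018·0.1667) = 0.9970
Put-call parity: C − P = S − K·e^(−rT) = 414 − 420·0.9970 = 414 − 418.7400 = -4.7400
P = C − (C − P) = 11.05 − (-4.7400) = 15.7900

$15.79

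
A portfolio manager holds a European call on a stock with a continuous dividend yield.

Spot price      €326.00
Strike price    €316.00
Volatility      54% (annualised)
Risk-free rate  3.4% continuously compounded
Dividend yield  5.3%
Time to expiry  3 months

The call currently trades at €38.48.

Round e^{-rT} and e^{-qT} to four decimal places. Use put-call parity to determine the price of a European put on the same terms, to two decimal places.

exp(−qT) = exp(−0.053·0.25) = 0.9868;  exp(−rT) = exp(−0.034·0.25) = 0.9915
Put-call parity: C − P = S·e^(−qT) − K·e^(−rT) = 326·0.9868 − 316·0.9915 = 321.6968 − 313.3140 = 8.3828
P = C − (C − P) = 38.48 − (8.3828) = 30.0972

€30.10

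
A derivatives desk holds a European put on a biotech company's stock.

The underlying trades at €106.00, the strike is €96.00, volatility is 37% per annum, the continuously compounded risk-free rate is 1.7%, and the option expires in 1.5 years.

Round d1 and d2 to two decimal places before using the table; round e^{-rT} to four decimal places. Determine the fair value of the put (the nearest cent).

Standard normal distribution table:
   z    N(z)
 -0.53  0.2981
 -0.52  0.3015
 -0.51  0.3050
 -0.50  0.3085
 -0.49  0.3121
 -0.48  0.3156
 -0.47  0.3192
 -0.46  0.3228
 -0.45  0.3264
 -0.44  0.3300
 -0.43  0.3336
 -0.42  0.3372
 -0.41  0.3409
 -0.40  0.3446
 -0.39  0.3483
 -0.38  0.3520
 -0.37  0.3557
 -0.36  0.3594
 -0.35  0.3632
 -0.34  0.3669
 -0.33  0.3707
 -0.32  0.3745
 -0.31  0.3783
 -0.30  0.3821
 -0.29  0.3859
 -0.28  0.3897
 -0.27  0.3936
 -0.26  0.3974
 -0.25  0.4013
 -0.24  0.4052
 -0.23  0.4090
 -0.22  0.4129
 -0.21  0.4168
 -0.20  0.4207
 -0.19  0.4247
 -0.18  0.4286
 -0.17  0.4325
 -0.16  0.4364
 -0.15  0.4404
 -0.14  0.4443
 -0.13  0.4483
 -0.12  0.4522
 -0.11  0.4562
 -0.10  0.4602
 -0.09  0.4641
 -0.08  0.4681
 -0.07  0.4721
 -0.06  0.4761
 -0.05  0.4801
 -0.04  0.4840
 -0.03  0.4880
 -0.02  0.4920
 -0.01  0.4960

€12.23

σ√T = 0.37·√1.5 = 0.4532
d₁ = [ln(106/96) + (0.017 + 0.37²/2)·1.5] / 0.4532 = [0.0991 + 0.1282] / 0.4532 = 0.5015 which rounds to 0.50
d₂ = d₁ − σ√T = 0.5015 − 0.4532 = 0.0484 which rounds to 0.05
e^(−rT) = e^(−0.017·1.5) = 0.9748
N(−d₂) = N(-0.05) = 0.4801;  N(−d₁) = N(-0.50) = 0.3085
P = 96·0.9748·0.4801 − 106·0.3085 = 44.9281 − 32.7010 = 12.2271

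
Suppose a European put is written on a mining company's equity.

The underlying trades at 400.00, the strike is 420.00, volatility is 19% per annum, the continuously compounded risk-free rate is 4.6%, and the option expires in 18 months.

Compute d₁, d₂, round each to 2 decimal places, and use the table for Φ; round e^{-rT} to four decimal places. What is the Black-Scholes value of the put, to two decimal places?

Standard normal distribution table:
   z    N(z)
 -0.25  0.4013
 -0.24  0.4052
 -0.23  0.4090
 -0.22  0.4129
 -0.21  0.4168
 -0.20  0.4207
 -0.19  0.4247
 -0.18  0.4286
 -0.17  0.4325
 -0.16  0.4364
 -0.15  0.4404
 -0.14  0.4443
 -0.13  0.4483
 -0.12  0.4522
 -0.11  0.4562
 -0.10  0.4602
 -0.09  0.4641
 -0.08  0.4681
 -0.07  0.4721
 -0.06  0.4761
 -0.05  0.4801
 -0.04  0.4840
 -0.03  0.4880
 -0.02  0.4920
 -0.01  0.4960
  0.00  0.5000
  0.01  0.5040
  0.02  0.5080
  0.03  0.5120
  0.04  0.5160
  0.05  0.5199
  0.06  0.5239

32.42

σ√T = 0.19·√1.5 = 0.2327
ln(S/K) + (r + σ²/2)T = ln(400/420) + (0.046 + 0.19²/2)·1.5 = -0.0488 + 0.0961 = 0.0473
d₁ = 0.0473 / 0.2327 = 0.2032 ≈ 0.20
d₂ = d₁ − σ√T = 0.2032 − 0.2327 = -0.0295 ≈ -0.03
exp(−rT) = exp(−0.046·1.5) = 0.9333
N(−d₂) = N(0.03) = 0.5120;  N(−d₁) = N(-0.20) = 0.4207
P = 420·0.9333·0.5120 − 400·0.4207 = 200.6968 − 168.2800 = 32.4168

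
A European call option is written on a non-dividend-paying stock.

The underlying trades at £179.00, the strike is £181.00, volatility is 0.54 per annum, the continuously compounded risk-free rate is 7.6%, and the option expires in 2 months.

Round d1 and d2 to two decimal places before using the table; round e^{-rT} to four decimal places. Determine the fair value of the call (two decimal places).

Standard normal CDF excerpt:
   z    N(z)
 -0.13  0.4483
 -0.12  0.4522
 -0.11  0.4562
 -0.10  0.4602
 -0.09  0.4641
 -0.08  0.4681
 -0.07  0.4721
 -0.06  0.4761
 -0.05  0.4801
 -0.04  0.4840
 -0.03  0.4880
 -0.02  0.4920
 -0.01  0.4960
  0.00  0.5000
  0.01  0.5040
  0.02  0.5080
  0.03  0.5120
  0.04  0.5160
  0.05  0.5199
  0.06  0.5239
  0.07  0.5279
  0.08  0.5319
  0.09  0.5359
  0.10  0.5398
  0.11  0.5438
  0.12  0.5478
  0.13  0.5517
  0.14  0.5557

σ√T = 0.54·√0.1667 = 0.2205
ln(S/K) + (r + σ²/2)T = ln(179/181) + (0.076 + 0.54²/2)·0.1667 = -0.0111 + 0.0370 = 0.0259
d₁ = 0.0259 / 0.2205 = 0.1173 which rounds to 0.12
d₂ = d₁ − σ√T = 0.1173 − 0.2205 = -0.1032 which rounds to -0.10
exp(−rT) = exp(−0.076·0.1667) = 0.9874
N(d₁) = N(0.12) = 0.5478;  N(d₂) = N(-0.10) = 0.4602
C = 179·0.5478 − 181·0.9874·0.4602 = 98.0562 − 82.2467 = 15.8095

£15.81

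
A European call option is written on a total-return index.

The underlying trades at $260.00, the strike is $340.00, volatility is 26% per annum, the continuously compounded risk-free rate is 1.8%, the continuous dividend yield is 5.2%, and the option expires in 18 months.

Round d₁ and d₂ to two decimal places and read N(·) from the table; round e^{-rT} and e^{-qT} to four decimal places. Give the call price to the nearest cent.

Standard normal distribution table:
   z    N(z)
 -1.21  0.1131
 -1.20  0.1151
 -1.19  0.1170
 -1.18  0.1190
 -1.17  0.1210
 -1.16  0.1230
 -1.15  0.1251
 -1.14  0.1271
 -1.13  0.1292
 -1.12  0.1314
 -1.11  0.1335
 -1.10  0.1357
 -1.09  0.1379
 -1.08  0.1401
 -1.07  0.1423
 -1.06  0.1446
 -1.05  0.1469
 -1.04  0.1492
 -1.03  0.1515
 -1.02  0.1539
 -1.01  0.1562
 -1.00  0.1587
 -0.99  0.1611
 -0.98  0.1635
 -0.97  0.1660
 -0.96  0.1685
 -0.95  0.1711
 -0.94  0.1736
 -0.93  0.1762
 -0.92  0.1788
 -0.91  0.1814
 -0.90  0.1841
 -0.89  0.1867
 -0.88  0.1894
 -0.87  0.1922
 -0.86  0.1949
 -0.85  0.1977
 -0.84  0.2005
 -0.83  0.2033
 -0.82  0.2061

$7.51

σ√T = 0.26 × 1.2247 = 0.3184
ln(S/K) + (r − q + σ²/2)T = ln(260/340) + (0.018 − 0.052 + 0.26²/2)·1.5 = -0.2683 − 0.0003 = -0.2686
d₁ = -0.2686 / 0.3184 = -0.8434 ≈ -0.84
d₂ = d₁ − σ√T = -0.8434 − 0.3184 = -1.1618 ≈ -1.16
e^(−qT) = e^(−0.052·1.5) = 0.9250;  e^(−rT) = e^(−0.018·1.5) = 0.9734
C = 260·0.9250·N(-0.84) − 340·0.9734·N(-1.16) = 260·0.9250·0.2005 − 340·0.9734·0.1230 = 48.2203 − 40.7076 = 7.5127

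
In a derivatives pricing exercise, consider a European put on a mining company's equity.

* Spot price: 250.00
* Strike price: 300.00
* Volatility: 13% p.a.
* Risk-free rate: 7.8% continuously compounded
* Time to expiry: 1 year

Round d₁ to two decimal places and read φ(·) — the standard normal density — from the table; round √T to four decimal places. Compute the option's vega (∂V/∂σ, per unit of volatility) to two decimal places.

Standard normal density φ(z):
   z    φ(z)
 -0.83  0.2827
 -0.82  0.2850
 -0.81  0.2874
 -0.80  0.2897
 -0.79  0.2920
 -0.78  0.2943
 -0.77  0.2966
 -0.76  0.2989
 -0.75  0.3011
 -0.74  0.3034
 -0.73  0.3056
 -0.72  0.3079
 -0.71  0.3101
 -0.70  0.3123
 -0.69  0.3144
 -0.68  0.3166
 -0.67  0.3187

T = 1;  σ√T = 0.1300
d₁ = [ln(250/300) + (0.078 + 0.13²/2)·1] / 0.1300 = [-0.1823 + 0.0864] / 0.1300 = -0.7375 ≈ -0.74
√T = √1 = 1.0000
φ(d₁) = φ(-0.74) = 0.3034
vega = S·φ(d₁)·√T = 250·0.3034·1.0000 = 75.8500

75.85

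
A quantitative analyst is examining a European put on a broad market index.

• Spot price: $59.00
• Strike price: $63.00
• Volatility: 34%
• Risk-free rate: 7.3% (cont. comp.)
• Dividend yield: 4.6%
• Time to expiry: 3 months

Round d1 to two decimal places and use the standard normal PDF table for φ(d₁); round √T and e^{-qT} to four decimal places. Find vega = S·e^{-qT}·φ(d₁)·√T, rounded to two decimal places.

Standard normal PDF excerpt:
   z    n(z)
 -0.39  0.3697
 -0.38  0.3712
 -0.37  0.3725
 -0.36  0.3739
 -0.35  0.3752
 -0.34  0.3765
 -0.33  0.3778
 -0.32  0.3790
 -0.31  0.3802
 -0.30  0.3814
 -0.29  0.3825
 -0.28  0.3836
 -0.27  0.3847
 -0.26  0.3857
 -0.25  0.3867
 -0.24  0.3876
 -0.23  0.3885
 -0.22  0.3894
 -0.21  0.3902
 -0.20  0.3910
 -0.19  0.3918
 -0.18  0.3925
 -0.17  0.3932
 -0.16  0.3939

11.25

T = 0.25;  σ√T = 0.1700
d₁ = [ln(59/63) + (0.073 − 0.046 + ½·0.34²)·0.25] / (σ√T) = (-0.0656 + 0.0212) / 0.1700 = -0.2612 ≈ -0.26
√T = √0.25 = 0.5000
φ(d₁) = φ(-0.26) = 0.3857
exp(−qT) = exp(−0.046·0.25) = 0.9886
vega = S·exp(−qT)·φ(d₁)·√T = 59·0.9886·0.3857·0.5000 = 11.2484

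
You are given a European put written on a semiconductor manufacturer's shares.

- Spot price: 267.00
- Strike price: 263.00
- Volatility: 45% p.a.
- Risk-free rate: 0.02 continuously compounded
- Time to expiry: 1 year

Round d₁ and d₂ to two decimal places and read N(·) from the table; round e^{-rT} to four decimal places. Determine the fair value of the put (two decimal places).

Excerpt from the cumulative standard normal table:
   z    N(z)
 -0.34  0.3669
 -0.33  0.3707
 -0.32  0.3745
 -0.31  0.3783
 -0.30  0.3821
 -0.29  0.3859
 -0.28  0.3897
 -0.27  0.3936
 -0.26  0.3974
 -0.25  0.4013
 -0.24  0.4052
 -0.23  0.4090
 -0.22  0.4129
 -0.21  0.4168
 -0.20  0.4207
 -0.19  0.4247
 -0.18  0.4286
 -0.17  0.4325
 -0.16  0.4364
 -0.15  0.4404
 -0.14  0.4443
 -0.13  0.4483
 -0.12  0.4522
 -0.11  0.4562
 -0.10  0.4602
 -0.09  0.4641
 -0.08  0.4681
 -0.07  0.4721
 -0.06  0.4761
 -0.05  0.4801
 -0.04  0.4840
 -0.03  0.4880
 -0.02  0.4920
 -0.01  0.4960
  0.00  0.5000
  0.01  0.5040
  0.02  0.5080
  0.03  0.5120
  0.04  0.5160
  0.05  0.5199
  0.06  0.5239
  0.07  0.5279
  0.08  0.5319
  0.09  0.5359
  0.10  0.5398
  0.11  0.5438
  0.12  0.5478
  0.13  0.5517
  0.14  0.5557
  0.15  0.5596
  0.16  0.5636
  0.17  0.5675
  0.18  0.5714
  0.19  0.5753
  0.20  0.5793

σ√T = 0.45·√1 = 0.4500
d₁ = [ln(267/263) + (0.02 + ½·0.45²)·1] / (σ√T) = (0.0151 + 0.1213) / 0.4500 = 0.3030 → 0.30
d₂ = 0.3030 − 0.4500 = -0.1470 → -0.15
e^(−rT) = e^(−0.02·1) = 0.9802
P = 263·0.9802·N(0.15) − 267·N(-0.30) = 263·0.9802·0.5596 − 267·0.3821 = 144.2607 − 102.0207 = 42.2400

42.24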